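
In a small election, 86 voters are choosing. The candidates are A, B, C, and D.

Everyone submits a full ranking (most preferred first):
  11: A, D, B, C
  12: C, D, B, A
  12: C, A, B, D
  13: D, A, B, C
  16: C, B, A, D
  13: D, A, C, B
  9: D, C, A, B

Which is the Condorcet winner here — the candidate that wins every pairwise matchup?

D

D vs A: 47–39
D vs B: 58–28
D vs C: 46–40
D beats every other candidate.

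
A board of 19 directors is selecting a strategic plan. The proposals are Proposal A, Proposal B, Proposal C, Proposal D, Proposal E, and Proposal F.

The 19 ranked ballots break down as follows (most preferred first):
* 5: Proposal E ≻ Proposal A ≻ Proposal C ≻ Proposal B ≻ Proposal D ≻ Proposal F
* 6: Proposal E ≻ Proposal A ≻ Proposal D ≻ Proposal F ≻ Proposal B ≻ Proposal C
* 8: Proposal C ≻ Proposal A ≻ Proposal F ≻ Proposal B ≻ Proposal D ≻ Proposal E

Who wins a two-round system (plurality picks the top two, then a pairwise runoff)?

Round 1 first-place votes: Proposal A 0, Proposal B 0, Proposal C 8, Proposal D 0, Proposal E 11, Proposal F 0. Proposal E and Proposal C advance.
Runoff: Proposal E is ranked above Proposal C on 11 ballots, Proposal C above Proposal E on 8.

Proposal E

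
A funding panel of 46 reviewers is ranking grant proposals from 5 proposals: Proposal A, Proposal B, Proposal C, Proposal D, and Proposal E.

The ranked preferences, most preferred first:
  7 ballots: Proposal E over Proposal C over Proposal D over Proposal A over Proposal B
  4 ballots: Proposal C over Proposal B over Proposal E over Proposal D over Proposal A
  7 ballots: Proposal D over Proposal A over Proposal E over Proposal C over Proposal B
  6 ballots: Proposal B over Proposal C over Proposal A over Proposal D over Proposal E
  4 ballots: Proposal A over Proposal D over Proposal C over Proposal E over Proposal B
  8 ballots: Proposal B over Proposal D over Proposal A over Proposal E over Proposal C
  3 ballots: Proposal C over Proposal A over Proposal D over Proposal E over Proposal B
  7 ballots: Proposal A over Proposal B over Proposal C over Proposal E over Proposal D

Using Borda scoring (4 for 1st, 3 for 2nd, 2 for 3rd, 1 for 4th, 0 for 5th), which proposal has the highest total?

Proposal A: 7×1 + 4×0 + 7×3 + 6×2 + 4×4 + 8×2 + 3×3 + 7×4 = 109
Proposal B: 7×0 + 4×3 + 7×0 + 6×4 + 4×0 + 8×4 + 3×0 + 7×3 = 89
Proposal C: 7×3 + 4×4 + 7×1 + 6×3 + 4×2 + 8×0 + 3×4 + 7×2 = 96
Proposal D: 7×2 + 4×1 + 7×4 + 6×1 + 4×3 + 8×3 + 3×2 + 7×0 = 94
Proposal E: 7×4 + 4×2 + 7×2 + 6×0 + 4×1 + 8×1 + 3×1 + 7×1 = 72

Proposal A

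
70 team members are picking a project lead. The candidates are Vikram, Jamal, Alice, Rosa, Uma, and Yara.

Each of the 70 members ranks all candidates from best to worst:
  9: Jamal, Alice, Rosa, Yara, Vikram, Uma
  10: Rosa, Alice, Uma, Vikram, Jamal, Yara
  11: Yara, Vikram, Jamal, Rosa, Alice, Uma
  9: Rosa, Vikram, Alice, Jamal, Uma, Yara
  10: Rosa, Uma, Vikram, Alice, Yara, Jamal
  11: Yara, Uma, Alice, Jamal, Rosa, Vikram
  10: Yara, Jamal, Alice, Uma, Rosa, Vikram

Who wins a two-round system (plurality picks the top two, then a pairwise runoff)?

Rosa

Round 1 first-place votes: Vikram 0, Jamal 9, Alice 0, Rosa 29, Uma 0, Yara 32. Yara and Rosa advance.
Runoff: Yara is ranked above Rosa on 32 ballots, Rosa above Yara on 38.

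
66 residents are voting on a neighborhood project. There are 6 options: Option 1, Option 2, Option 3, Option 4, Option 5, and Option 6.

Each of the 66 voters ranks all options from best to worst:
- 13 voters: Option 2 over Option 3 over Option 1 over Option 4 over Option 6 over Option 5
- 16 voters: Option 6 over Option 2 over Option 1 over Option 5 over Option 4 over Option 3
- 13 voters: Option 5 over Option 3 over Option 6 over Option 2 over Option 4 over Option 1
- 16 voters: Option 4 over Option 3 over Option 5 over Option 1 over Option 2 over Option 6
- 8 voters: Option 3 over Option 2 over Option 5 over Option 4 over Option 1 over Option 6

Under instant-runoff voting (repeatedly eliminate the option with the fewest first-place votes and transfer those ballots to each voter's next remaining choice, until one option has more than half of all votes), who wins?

Option 2

Round 1: Option 1 0, Option 2 13, Option 3 8, Option 4 16, Option 5 13, Option 6 16. Option 1 eliminated.
Round 2: Option 2 13, Option 3 8, Option 4 16, Option 5 13, Option 6 16. Option 3 eliminated.
Round 3: Option 2 21, Option 4 16, Option 5 13, Option 6 16. Option 5 eliminated.
Round 4: Option 2 21, Option 4 16, Option 6 29. Option 4 eliminated.
Round 5: Option 2 37, Option 6 29. Option 2 has a majority (≥34).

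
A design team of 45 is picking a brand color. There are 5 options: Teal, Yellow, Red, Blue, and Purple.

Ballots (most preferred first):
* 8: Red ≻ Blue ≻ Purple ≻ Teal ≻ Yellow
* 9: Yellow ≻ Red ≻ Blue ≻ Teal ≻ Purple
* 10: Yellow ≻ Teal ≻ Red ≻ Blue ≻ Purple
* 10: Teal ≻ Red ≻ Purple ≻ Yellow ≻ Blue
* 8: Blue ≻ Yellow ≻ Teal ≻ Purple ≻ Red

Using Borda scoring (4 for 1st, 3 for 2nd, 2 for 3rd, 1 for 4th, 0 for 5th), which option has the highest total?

Teal: 8×1 + 9×1 + 10×3 + 10×4 + 8×2 = 103
Yellow: 8×0 + 9×4 + 10×4 + 10×1 + 8×3 = 110
Red: 8×4 + 9×3 + 10×2 + 10×3 + 8×0 = 109
Blue: 8×3 + 9×2 + 10×1 + 10×0 + 8×4 = 84
Purple: 8×2 + 9×0 + 10×0 + 10×2 + 8×1 = 44

Yellow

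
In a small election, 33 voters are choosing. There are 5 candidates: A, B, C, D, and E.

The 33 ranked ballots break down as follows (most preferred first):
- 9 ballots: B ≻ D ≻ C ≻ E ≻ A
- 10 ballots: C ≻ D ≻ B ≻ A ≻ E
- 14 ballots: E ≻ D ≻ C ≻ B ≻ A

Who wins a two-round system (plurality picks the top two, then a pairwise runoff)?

C

Round 1 first-place votes: A 0, B 9, C 10, D 0, E 14. E and C advance.
Runoff: E is ranked above C on 14 ballots, C above E on 19.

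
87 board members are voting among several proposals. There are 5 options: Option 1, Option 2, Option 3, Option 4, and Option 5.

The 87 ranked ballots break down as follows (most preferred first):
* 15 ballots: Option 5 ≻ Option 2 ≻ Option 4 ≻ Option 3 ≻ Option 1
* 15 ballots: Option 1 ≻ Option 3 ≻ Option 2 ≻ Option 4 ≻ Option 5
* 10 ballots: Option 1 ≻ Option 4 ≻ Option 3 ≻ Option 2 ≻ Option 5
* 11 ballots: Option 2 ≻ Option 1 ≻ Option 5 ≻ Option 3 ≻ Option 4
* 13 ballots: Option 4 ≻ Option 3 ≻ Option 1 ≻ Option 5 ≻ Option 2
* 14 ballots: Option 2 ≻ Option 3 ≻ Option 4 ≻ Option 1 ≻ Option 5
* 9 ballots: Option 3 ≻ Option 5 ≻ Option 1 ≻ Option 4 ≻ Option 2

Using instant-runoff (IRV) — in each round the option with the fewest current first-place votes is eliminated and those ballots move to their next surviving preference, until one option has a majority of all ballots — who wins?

Option 1

Round 1: Option 1 25, Option 2 25, Option 3 9, Option 4 13, Option 5 15. Option 3 eliminated.
Round 2: Option 1 25, Option 2 25, Option 4 13, Option 5 24. Option 4 eliminated.
Round 3: Option 1 38, Option 2 25, Option 5 24. Option 5 eliminated.
Round 4: Option 1 47, Option 2 40. Option 1 has a majority (≥44).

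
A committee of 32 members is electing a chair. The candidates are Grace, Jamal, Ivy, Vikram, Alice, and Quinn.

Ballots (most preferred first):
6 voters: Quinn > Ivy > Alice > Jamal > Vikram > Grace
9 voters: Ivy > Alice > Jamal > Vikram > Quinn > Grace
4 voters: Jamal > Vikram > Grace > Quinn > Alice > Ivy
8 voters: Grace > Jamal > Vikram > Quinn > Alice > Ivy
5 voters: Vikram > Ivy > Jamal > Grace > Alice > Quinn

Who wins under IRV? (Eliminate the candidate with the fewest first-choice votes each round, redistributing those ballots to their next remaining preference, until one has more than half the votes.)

Round 1: Grace 8, Jamal 4, Ivy 9, Vikram 5, Alice 0, Quinn 6. Alice eliminated.
Round 2: Grace 8, Jamal 4, Ivy 9, Vikram 5, Quinn 6. Jamal eliminated.
Round 3: Grace 8, Ivy 9, Vikram 9, Quinn 6. Quinn eliminated.
Round 4: Grace 8, Ivy 15, Vikram 9. Grace eliminated.
Round 5: Ivy 15, Vikram 17. Vikram has a majority (≥17).

Vikram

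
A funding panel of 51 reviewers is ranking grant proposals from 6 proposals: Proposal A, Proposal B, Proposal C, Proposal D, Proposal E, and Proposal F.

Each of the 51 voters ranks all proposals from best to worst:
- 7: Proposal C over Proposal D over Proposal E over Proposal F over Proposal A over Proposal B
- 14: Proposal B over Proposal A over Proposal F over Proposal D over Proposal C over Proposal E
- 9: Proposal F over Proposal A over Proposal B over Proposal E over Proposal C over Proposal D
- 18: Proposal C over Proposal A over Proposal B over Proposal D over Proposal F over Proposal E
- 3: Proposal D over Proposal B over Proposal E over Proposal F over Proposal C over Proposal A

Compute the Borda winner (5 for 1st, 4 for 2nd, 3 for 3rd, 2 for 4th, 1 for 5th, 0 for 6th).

Proposal A: 7×1 + 14×4 + 9×4 + 18×4 + 3×0 = 171
Proposal B: 7×0 + 14×5 + 9×3 + 18×3 + 3×4 = 163
Proposal C: 7×5 + 14×1 + 9×1 + 18×5 + 3×1 = 151
Proposal D: 7×4 + 14×2 + 9×0 + 18×2 + 3×5 = 107
Proposal E: 7×3 + 14×0 + 9×2 + 18×0 + 3×3 = 48
Proposal F: 7×2 + 14×3 + 9×5 + 18×1 + 3×2 = 125

Proposal A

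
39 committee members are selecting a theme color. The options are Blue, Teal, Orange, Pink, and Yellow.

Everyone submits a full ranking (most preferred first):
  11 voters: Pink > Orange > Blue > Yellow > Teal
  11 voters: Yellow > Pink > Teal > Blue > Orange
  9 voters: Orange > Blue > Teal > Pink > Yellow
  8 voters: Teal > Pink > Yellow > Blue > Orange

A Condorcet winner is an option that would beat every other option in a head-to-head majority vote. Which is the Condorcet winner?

Pink

Pink vs Blue: 30–9
Pink vs Teal: 22–17
Pink vs Orange: 30–9
Pink vs Yellow: 28–11
Pink beats every other option.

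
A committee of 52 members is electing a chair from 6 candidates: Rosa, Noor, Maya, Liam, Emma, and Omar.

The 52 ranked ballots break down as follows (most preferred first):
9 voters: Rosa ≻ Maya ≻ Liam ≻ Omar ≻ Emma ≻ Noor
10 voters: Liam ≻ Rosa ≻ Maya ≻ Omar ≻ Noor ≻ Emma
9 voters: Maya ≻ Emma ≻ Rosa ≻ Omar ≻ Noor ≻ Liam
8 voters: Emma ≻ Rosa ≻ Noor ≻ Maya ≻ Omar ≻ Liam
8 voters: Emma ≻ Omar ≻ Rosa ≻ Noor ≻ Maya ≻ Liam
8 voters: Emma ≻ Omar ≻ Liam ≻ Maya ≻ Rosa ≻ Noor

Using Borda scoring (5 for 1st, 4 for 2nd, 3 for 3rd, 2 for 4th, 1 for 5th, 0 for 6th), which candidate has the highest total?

Rosa

Rosa: 9×5 + 10×4 + 9×3 + 8×4 + 8×3 + 8×1 = 176
Noor: 9×0 + 10×1 + 9×1 + 8×3 + 8×2 + 8×0 = 59
Maya: 9×4 + 10×3 + 9×5 + 8×2 + 8×1 + 8×2 = 151
Liam: 9×3 + 10×5 + 9×0 + 8×0 + 8×0 + 8×3 = 101
Emma: 9×1 + 10×0 + 9×4 + 8×5 + 8×5 + 8×5 = 165
Omar: 9×2 + 10×2 + 9×2 + 8×1 + 8×4 + 8×4 = 128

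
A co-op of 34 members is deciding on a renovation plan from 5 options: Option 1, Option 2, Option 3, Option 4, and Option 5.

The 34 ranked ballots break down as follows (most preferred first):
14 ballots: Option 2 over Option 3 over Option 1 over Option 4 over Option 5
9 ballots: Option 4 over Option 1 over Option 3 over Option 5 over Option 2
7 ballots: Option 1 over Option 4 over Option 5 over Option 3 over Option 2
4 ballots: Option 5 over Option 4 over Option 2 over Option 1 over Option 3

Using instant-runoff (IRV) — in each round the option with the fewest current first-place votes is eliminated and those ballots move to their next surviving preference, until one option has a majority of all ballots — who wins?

Option 4

Round 1: Option 1 7, Option 2 14, Option 3 0, Option 4 9, Option 5 4. Option 3 eliminated.
Round 2: Option 1 7, Option 2 14, Option 4 9, Option 5 4. Option 5 eliminated.
Round 3: Option 1 7, Option 2 14, Option 4 13. Option 1 eliminated.
Round 4: Option 2 14, Option 4 20. Option 4 has a majority (≥18).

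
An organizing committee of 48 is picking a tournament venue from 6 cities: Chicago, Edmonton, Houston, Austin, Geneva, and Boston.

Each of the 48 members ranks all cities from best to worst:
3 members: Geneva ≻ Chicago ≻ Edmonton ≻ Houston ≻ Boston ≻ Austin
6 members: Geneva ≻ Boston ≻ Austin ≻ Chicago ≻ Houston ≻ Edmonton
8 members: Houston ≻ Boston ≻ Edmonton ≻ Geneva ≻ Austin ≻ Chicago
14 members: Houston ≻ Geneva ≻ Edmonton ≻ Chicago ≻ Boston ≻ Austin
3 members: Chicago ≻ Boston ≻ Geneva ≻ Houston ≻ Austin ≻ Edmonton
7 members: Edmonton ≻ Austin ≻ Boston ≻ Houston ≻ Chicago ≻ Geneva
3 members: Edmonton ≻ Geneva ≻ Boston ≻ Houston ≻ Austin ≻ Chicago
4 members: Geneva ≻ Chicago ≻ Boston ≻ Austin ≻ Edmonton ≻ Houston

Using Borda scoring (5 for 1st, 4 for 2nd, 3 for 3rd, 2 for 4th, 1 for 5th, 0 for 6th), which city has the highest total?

Geneva

Chicago: 3×4 + 6×2 + 8×0 + 14×2 + 3×5 + 7×1 + 3×0 + 4×4 = 90
Edmonton: 3×3 + 6×0 + 8×3 + 14×3 + 3×0 + 7×5 + 3×5 + 4×1 = 129
Houston: 3×2 + 6×1 + 8×5 + 14×5 + 3×2 + 7×2 + 3×2 + 4×0 = 148
Austin: 3×0 + 6×3 + 8×1 + 14×0 + 3×1 + 7×4 + 3×1 + 4×2 = 68
Geneva: 3×5 + 6×5 + 8×2 + 14×4 + 3×3 + 7×0 + 3×4 + 4×5 = 158
Boston: 3×1 + 6×4 + 8×4 + 14×1 + 3×4 + 7×3 + 3×3 + 4×3 = 127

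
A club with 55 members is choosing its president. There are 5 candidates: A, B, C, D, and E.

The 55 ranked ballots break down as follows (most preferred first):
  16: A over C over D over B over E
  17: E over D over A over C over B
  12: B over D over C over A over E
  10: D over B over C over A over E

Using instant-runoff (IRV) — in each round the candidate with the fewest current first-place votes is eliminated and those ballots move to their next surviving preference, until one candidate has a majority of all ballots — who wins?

Round 1: A 16, B 12, C 0, D 10, E 17. C eliminated.
Round 2: A 16, B 12, D 10, E 17. D eliminated.
Round 3: A 16, B 22, E 17. A eliminated.
Round 4: B 38, E 17. B has a majority (≥28).

B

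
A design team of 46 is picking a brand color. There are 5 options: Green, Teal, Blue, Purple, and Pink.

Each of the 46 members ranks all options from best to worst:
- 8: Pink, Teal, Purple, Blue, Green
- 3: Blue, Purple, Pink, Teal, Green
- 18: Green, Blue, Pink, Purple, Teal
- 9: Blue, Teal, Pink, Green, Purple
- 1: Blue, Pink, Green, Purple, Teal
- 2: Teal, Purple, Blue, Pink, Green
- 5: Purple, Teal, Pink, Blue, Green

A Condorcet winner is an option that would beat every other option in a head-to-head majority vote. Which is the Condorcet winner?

Blue

Blue vs Green: 28–18
Blue vs Teal: 31–15
Blue vs Purple: 31–15
Blue vs Pink: 33–13
Blue beats every other option.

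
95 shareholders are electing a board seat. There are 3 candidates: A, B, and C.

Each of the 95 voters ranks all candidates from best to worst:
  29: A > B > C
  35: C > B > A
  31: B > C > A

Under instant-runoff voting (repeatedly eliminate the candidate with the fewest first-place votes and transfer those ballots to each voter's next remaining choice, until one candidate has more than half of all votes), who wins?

B

Round 1: A 29, B 31, C 35. A eliminated.
Round 2: B 60, C 35. B has a majority (≥48).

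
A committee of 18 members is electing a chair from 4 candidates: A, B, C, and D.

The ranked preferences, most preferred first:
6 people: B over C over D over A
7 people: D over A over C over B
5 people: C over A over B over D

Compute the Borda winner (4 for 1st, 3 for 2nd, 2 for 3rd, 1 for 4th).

A: 6×1 + 7×3 + 5×3 = 42
B: 6×4 + 7×1 + 5×2 = 41
C: 6×3 + 7×2 + 5×4 = 52
D: 6×2 + 7×4 + 5×1 = 45

C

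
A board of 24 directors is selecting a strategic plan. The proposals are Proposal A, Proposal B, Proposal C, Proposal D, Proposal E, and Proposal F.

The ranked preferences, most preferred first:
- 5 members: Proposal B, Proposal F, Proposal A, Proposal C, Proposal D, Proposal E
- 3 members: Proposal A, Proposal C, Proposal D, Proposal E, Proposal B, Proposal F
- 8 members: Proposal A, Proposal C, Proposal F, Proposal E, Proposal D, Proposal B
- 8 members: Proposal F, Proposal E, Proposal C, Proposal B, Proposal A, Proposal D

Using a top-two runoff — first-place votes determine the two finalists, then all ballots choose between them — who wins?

Proposal F

Round 1 first-place votes: Proposal A 11, Proposal B 5, Proposal C 0, Proposal D 0, Proposal E 0, Proposal F 8. Proposal A and Proposal F advance.
Runoff: Proposal A is ranked above Proposal F on 11 ballots, Proposal F above Proposal A on 13.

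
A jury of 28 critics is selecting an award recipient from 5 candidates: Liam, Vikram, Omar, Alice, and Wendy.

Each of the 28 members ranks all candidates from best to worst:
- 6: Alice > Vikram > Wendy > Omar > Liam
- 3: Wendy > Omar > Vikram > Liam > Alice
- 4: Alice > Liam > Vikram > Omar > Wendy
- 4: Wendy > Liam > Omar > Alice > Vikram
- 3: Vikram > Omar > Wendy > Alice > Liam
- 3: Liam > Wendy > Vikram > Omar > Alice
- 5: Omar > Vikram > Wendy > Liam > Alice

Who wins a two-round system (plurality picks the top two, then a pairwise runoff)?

Round 1 first-place votes: Liam 3, Vikram 3, Omar 5, Alice 10, Wendy 7. Alice and Wendy advance.
Runoff: Alice is ranked above Wendy on 10 ballots, Wendy above Alice on 18.

Wendy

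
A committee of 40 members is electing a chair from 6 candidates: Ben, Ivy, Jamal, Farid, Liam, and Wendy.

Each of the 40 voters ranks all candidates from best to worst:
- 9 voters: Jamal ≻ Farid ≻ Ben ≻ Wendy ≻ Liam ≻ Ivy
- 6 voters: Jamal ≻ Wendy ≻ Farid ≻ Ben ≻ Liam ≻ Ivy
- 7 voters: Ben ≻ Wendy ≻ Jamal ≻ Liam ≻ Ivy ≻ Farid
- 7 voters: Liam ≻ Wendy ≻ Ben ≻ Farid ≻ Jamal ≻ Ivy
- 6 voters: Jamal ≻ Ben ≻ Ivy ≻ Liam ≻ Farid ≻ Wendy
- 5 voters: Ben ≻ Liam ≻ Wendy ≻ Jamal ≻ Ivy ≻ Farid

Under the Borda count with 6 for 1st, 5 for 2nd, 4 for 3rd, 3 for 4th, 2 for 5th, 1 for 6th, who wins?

Ben: 9×4 + 6×3 + 7×6 + 7×4 + 6×5 + 5×6 = 184
Ivy: 9×1 + 6×1 + 7×2 + 7×1 + 6×4 + 5×2 = 70
Jamal: 9×6 + 6×6 + 7×4 + 7×2 + 6×6 + 5×3 = 183
Farid: 9×5 + 6×4 + 7×1 + 7×3 + 6×2 + 5×1 = 114
Liam: 9×2 + 6×2 + 7×3 + 7×6 + 6×3 + 5×5 = 136
Wendy: 9×3 + 6×5 + 7×5 + 7×5 + 6×1 + 5×4 = 153

Ben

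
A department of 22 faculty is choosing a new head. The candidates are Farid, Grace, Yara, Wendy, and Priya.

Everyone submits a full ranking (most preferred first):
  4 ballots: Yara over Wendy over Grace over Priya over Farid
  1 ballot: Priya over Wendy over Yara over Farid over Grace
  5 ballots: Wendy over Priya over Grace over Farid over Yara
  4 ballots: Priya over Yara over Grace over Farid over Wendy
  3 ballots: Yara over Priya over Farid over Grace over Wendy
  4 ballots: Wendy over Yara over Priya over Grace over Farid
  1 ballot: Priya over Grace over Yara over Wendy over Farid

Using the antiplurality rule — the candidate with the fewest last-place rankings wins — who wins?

Priya

Last-place votes: Farid 9, Grace 1, Yara 5, Wendy 7, Priya 0.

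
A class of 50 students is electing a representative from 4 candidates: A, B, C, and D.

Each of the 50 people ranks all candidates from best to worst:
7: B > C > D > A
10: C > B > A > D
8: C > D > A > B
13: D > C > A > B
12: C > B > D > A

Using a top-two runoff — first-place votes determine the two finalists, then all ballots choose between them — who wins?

Round 1 first-place votes: A 0, B 7, C 30, D 13. C and D advance.
Runoff: C is ranked above D on 37 ballots, D above C on 13.

C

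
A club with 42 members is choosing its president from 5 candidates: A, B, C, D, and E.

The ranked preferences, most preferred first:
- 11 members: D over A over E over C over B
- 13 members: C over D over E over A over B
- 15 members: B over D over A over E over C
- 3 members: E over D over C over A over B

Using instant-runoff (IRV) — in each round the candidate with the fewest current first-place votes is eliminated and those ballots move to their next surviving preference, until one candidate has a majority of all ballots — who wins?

Round 1: A 0, B 15, C 13, D 11, E 3. A eliminated.
Round 2: B 15, C 13, D 11, E 3. E eliminated.
Round 3: B 15, C 13, D 14. C eliminated.
Round 4: B 15, D 27. D has a majority (≥22).

D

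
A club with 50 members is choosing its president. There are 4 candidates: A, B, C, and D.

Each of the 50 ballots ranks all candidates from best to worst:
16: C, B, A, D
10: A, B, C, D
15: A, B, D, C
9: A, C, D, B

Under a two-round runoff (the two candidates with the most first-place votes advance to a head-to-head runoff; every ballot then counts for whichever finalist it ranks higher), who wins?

Round 1 first-place votes: A 34, B 0, C 16, D 0. A and C advance.
Runoff: A is ranked above C on 34 ballots, C above A on 16.

A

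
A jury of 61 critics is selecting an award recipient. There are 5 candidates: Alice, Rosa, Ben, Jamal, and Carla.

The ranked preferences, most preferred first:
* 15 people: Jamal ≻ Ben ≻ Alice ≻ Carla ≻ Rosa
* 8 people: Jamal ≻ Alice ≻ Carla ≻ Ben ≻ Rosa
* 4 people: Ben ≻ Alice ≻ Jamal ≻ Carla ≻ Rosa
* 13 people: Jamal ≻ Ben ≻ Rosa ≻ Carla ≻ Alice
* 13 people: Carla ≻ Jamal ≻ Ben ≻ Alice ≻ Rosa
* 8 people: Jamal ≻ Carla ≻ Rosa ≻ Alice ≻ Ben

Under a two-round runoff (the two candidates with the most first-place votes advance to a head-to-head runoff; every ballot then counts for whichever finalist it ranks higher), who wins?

Round 1 first-place votes: Alice 0, Rosa 0, Ben 4, Jamal 44, Carla 13. Jamal and Carla advance.
Runoff: Jamal is ranked above Carla on 48 ballots, Carla above Jamal on 13.

Jamal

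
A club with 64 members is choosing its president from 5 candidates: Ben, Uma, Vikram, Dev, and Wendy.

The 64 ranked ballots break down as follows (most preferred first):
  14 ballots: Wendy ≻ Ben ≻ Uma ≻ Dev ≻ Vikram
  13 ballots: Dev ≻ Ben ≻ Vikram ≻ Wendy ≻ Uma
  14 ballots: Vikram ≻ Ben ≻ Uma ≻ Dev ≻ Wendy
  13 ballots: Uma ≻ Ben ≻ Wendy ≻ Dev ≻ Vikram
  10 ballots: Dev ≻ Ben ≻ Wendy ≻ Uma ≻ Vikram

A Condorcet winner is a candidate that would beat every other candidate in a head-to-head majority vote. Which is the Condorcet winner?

Ben vs Uma: 51–13
Ben vs Vikram: 50–14
Ben vs Dev: 41–23
Ben vs Wendy: 50–14
Ben beats every other candidate.

Ben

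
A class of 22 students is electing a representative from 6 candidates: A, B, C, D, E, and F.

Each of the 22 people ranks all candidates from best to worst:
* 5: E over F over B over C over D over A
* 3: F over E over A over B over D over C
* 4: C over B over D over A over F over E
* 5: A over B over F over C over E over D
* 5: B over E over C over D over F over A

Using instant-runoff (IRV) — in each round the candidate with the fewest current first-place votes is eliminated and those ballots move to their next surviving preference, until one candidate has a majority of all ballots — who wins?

Round 1: A 5, B 5, C 4, D 0, E 5, F 3. D eliminated.
Round 2: A 5, B 5, C 4, E 5, F 3. F eliminated.
Round 3: A 5, B 5, C 4, E 8. C eliminated.
Round 4: A 5, B 9, E 8. A eliminated.
Round 5: B 14, E 8. B has a majority (≥12).

B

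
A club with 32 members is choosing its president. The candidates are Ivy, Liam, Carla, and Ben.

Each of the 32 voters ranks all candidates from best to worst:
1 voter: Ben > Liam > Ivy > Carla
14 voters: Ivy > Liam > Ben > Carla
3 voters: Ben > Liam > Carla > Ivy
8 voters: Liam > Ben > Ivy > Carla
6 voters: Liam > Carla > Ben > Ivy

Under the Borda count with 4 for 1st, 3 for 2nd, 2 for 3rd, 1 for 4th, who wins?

Ivy: 1×2 + 14×4 + 3×1 + 8×2 + 6×1 = 83
Liam: 1×3 + 14×3 + 3×3 + 8×4 + 6×4 = 110
Carla: 1×1 + 14×1 + 3×2 + 8×1 + 6×3 = 47
Ben: 1×4 + 14×2 + 3×4 + 8×3 + 6×2 = 80

Liam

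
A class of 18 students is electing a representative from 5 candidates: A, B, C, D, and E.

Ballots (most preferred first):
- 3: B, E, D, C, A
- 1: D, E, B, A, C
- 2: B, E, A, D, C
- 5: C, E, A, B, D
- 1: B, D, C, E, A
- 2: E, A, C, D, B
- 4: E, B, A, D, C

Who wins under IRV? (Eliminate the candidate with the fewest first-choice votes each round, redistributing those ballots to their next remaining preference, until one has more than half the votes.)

E

Round 1: A 0, B 6, C 5, D 1, E 6. A eliminated.
Round 2: B 6, C 5, D 1, E 6. D eliminated.
Round 3: B 6, C 5, E 7. C eliminated.
Round 4: B 6, E 12. E has a majority (≥10).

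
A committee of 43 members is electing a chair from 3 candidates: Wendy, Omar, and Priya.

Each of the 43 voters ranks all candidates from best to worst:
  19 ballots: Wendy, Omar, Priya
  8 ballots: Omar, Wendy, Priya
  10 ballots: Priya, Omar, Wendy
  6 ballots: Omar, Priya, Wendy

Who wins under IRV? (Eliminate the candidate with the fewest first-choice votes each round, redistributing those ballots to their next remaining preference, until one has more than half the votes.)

Omar

Round 1: Wendy 19, Omar 14, Priya 10. Priya eliminated.
Round 2: Wendy 19, Omar 24. Omar has a majority (≥22).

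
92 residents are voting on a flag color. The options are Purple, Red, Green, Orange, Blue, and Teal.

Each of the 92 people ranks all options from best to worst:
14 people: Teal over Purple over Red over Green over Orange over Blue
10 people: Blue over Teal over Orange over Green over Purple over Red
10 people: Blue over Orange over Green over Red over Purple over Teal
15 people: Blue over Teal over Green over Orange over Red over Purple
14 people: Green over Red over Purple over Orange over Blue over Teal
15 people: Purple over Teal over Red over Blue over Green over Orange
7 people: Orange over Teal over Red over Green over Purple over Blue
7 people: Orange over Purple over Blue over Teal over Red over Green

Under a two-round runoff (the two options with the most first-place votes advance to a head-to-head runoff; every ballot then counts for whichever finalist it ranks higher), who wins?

Purple

Round 1 first-place votes: Purple 15, Red 0, Green 14, Orange 14, Blue 35, Teal 14. Blue and Purple advance.
Runoff: Blue is ranked above Purple on 35 ballots, Purple above Blue on 57.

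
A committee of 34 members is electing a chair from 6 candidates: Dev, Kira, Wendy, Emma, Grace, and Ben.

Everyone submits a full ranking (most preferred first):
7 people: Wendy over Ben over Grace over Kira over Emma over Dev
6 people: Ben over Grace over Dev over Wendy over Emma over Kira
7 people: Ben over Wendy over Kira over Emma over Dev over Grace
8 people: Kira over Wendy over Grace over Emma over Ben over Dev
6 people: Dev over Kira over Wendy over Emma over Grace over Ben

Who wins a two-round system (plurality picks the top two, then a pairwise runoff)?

Ben

Round 1 first-place votes: Dev 6, Kira 8, Wendy 7, Emma 0, Grace 0, Ben 13. Ben and Kira advance.
Runoff: Ben is ranked above Kira on 20 ballots, Kira above Ben on 14.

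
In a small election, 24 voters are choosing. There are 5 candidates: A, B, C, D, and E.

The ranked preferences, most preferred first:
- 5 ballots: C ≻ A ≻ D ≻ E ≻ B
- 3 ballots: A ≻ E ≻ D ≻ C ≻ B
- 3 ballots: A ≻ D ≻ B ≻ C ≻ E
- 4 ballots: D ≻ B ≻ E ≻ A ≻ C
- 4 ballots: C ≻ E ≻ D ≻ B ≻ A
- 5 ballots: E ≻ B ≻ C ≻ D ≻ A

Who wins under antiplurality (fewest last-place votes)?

Last-place votes: A 9, B 8, C 4, D 0, E 3.

D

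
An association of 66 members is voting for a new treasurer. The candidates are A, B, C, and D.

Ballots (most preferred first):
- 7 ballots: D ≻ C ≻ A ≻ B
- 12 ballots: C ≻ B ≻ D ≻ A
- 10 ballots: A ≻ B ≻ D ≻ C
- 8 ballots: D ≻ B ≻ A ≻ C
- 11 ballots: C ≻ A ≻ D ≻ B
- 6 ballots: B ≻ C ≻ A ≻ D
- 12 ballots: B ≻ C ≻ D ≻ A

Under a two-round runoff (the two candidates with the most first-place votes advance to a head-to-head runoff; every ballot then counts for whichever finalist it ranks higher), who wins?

B

Round 1 first-place votes: A 10, B 18, C 23, D 15. C and B advance.
Runoff: C is ranked above B on 30 ballots, B above C on 36.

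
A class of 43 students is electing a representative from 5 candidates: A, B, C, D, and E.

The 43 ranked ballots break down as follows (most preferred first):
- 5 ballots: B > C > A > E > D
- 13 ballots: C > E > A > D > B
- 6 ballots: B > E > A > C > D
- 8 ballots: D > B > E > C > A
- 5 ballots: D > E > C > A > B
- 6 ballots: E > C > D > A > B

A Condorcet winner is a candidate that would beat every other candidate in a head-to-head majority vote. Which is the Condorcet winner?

E vs A: 38–5
E vs B: 24–19
E vs C: 25–18
E vs D: 30–13
E beats every other candidate.

E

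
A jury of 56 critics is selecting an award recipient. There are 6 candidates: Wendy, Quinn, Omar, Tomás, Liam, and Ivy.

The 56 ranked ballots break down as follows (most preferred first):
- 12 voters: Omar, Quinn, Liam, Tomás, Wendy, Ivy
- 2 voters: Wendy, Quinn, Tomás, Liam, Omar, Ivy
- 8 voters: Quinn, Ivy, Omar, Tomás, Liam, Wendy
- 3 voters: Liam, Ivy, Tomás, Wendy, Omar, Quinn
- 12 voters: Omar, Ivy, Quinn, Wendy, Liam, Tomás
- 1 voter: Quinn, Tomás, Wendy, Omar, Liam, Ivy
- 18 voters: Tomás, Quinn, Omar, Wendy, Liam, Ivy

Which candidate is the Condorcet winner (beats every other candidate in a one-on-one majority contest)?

Quinn vs Wendy: 51–5
Quinn vs Omar: 29–27
Quinn vs Tomás: 35–21
Quinn vs Liam: 53–3
Quinn vs Ivy: 41–15
Quinn beats every other candidate.

Quinn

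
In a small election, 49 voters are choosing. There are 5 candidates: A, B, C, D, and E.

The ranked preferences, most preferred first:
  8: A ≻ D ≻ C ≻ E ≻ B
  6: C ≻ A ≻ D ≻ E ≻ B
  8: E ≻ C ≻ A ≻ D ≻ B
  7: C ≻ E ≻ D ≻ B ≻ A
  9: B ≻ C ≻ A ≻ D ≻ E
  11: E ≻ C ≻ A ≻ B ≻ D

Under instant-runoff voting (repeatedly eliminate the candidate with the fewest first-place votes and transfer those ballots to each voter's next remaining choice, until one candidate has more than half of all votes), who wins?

Round 1: A 8, B 9, C 13, D 0, E 19. D eliminated.
Round 2: A 8, B 9, C 13, E 19. A eliminated.
Round 3: B 9, C 21, E 19. B eliminated.
Round 4: C 30, E 19. C has a majority (≥25).

C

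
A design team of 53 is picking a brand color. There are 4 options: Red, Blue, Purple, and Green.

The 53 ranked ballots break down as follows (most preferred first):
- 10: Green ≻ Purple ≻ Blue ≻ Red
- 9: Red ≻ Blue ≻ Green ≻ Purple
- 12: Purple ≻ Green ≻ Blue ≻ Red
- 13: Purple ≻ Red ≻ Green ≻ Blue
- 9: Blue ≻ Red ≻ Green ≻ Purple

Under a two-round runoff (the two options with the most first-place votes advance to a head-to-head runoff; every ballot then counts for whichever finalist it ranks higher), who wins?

Green

Round 1 first-place votes: Red 9, Blue 9, Purple 25, Green 10. Purple and Green advance.
Runoff: Purple is ranked above Green on 25 ballots, Green above Purple on 28.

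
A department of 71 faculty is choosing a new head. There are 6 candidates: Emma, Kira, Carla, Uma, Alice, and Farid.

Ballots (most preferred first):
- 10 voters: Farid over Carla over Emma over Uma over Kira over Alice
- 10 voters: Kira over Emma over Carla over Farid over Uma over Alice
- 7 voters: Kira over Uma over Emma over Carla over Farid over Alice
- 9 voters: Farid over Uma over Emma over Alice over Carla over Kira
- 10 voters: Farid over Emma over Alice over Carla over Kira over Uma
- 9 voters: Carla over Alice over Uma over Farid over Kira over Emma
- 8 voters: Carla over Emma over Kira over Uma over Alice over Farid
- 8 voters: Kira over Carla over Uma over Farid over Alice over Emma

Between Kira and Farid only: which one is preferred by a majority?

Kira is ranked above Farid on 33 ballots; Farid above Kira on 38.

Farid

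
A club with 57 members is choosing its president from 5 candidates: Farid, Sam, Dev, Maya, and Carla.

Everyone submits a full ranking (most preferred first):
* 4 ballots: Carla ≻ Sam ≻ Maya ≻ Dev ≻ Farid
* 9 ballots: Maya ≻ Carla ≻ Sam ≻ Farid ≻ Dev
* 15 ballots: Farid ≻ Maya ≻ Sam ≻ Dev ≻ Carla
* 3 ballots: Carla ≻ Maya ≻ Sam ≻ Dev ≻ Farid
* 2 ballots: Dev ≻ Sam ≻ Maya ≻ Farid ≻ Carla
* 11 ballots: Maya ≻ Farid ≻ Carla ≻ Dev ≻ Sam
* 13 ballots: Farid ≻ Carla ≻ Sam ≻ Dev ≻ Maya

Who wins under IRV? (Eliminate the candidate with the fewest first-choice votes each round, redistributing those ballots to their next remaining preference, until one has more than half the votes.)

Maya

Round 1: Farid 28, Sam 0, Dev 2, Maya 20, Carla 7. Sam eliminated.
Round 2: Farid 28, Dev 2, Maya 20, Carla 7. Dev eliminated.
Round 3: Farid 28, Maya 22, Carla 7. Carla eliminated.
Round 4: Farid 28, Maya 29. Maya has a majority (≥29).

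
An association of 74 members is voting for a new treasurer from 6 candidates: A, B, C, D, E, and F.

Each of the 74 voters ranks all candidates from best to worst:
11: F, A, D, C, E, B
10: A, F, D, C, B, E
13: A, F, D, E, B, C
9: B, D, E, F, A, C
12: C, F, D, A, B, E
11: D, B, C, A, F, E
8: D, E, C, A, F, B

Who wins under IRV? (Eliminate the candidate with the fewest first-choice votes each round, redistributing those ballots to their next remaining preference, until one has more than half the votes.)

D

Round 1: A 23, B 9, C 12, D 19, E 0, F 11. E eliminated.
Round 2: A 23, B 9, C 12, D 19, F 11. B eliminated.
Round 3: A 23, C 12, D 28, F 11. F eliminated.
Round 4: A 34, C 12, D 28. C eliminated.
Round 5: A 34, D 40. D has a majority (≥38).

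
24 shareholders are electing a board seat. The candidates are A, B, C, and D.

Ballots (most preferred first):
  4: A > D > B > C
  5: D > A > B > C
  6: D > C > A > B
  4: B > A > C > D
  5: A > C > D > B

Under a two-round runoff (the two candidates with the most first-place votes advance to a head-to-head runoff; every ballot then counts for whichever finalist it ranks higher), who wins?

A

Round 1 first-place votes: A 9, B 4, C 0, D 11. D and A advance.
Runoff: D is ranked above A on 11 ballots, A above D on 13.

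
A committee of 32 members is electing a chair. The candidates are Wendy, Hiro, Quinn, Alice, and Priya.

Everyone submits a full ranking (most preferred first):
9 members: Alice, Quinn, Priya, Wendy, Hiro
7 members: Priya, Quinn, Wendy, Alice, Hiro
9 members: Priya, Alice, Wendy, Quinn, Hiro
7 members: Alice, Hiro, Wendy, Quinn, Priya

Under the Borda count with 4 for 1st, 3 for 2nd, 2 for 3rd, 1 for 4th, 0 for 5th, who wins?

Alice

Wendy: 9×1 + 7×2 + 9×2 + 7×2 = 55
Hiro: 9×0 + 7×0 + 9×0 + 7×3 = 21
Quinn: 9×3 + 7×3 + 9×1 + 7×1 = 64
Alice: 9×4 + 7×1 + 9×3 + 7×4 = 98
Priya: 9×2 + 7×4 + 9×4 + 7×0 = 82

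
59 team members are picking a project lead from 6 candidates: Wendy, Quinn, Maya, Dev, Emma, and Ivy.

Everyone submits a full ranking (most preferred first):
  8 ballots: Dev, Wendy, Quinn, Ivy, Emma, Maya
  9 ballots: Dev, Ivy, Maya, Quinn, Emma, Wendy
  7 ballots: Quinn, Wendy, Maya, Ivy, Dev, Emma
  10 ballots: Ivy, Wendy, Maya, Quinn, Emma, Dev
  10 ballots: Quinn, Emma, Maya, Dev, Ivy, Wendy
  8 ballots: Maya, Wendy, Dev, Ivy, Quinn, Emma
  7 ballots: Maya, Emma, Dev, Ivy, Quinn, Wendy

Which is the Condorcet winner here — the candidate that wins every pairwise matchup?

Maya

Maya vs Wendy: 34–25
Maya vs Quinn: 34–25
Maya vs Dev: 42–17
Maya vs Emma: 41–18
Maya vs Ivy: 32–27
Maya beats every other candidate.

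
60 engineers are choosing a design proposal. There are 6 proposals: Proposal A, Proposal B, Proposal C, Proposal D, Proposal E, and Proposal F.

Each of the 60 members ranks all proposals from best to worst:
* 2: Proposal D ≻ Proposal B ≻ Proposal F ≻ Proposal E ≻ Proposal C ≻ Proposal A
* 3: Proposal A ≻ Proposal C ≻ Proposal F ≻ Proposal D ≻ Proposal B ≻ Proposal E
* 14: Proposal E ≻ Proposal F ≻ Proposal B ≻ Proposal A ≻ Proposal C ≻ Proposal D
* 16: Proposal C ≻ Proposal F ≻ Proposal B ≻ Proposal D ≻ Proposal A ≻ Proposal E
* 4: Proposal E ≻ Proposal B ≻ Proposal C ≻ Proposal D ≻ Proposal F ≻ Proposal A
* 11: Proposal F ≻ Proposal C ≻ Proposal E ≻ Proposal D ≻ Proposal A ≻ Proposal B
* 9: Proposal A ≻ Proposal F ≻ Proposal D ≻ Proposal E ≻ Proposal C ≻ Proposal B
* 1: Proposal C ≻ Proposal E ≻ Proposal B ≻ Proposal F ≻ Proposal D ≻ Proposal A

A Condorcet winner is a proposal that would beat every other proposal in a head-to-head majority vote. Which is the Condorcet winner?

Proposal F

Proposal F vs Proposal A: 48–12
Proposal F vs Proposal B: 53–7
Proposal F vs Proposal C: 36–24
Proposal F vs Proposal D: 54–6
Proposal F vs Proposal E: 41–19
Proposal F beats every other proposal.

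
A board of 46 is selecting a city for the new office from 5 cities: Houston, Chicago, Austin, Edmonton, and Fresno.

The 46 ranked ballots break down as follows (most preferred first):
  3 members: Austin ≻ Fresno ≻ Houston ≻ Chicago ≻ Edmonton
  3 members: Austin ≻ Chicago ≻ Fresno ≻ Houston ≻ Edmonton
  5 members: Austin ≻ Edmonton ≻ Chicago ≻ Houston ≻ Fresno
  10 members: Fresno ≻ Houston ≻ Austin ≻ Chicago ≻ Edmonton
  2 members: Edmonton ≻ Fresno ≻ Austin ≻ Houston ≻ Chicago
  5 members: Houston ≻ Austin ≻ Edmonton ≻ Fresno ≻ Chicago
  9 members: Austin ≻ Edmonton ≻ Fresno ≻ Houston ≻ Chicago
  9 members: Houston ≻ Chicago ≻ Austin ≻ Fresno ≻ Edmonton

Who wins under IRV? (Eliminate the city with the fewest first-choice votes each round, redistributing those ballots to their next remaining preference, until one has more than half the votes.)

Houston

Round 1: Houston 14, Chicago 0, Austin 20, Edmonton 2, Fresno 10. Chicago eliminated.
Round 2: Houston 14, Austin 20, Edmonton 2, Fresno 10. Edmonton eliminated.
Round 3: Houston 14, Austin 20, Fresno 12. Fresno eliminated.
Round 4: Houston 24, Austin 22. Houston has a majority (≥24).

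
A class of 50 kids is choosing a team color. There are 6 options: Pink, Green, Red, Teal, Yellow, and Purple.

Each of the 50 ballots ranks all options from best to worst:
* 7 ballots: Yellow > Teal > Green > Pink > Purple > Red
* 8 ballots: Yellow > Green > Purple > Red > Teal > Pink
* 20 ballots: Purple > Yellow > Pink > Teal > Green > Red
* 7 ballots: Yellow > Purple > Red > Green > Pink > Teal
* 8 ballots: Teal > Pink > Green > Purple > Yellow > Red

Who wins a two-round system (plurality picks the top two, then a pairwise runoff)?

Round 1 first-place votes: Pink 0, Green 0, Red 0, Teal 8, Yellow 22, Purple 20. Yellow and Purple advance.
Runoff: Yellow is ranked above Purple on 22 ballots, Purple above Yellow on 28.

Purple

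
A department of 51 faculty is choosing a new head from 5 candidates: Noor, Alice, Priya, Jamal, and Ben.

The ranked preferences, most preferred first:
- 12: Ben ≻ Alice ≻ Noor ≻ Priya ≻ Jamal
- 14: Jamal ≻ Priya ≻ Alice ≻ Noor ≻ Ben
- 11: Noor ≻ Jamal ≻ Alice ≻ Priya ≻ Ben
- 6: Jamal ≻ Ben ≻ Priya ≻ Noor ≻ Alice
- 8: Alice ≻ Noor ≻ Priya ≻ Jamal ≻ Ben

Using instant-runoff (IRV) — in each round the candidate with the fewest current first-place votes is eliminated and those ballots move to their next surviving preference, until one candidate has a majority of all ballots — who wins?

Noor

Round 1: Noor 11, Alice 8, Priya 0, Jamal 20, Ben 12. Priya eliminated.
Round 2: Noor 11, Alice 8, Jamal 20, Ben 12. Alice eliminated.
Round 3: Noor 19, Jamal 20, Ben 12. Ben eliminated.
Round 4: Noor 31, Jamal 20. Noor has a majority (≥26).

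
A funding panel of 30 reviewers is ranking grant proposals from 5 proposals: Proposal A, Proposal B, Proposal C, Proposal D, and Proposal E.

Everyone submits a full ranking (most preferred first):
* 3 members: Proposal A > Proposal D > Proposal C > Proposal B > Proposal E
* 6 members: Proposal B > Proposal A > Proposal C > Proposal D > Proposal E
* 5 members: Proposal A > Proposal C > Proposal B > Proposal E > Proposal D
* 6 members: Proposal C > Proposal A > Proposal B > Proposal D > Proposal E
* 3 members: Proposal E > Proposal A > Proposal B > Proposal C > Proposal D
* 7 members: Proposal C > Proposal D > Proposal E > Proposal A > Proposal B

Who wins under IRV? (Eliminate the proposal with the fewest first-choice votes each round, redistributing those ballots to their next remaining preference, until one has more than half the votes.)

Round 1: Proposal A 8, Proposal B 6, Proposal C 13, Proposal D 0, Proposal E 3. Proposal D eliminated.
Round 2: Proposal A 8, Proposal B 6, Proposal C 13, Proposal E 3. Proposal E eliminated.
Round 3: Proposal A 11, Proposal B 6, Proposal C 13. Proposal B eliminated.
Round 4: Proposal A 17, Proposal C 13. Proposal A has a majority (≥16).

Proposal A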